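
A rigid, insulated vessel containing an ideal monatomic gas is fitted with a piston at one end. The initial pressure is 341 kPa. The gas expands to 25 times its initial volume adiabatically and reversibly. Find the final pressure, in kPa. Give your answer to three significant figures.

P₂ ≈ 1.60 kPa

Adiabatic: P₁V₁^γ = P₂V₂^γ ⇒ P₂ = P₁ (V₁/V₂)^γ.
For a monatomic ideal gas γ = 5/3.
P₂ = 341 × (1/25)^(5/3) = 1.595 kPa.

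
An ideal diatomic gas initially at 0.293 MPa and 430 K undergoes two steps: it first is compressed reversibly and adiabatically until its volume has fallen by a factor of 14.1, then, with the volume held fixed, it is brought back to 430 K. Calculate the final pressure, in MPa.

P₃ ≈ 4.13 MPa

For a diatomic ideal gas γ = 7/5.
Adiabatic step (PV^γ = const): P₂ = 0.293×14.1^(7/5) = 11.91 MPa; T₂ = 430×14.1^(2/5) = 1239 K.
Isochoric: P₃ = P₂(T₃/T₂) = 11.91 × (430/1239) = 4.131 MPa.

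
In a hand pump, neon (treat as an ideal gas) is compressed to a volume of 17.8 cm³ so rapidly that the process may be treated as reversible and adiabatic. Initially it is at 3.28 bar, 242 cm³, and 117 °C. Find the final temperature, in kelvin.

T₂ ≈ 2220 K

For a reversible adiabat TV^(γ−1) is constant, so T₂ = T₁ (V₁/V₂)^(γ−1).
γ = 5/3 for a monatomic ideal gas.
T₁ = 117 °C = 390.1 K.
T₂ = 390.1 × (242/17.8)^(2/3) = 2222 K.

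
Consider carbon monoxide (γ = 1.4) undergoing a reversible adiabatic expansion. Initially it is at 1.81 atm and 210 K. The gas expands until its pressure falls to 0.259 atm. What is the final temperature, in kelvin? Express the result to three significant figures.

T₂ ≈ 120 K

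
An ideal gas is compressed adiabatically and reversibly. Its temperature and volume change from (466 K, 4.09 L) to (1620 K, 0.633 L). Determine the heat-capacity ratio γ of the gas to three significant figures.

TV^(γ−1) = const ⇒ γ − 1 = ln(T₂/T₁) / ln(V₁/V₂).
γ = 1 + ln(1620/466) / ln(4.09/0.633) = 1.668.

γ ≈ 1.67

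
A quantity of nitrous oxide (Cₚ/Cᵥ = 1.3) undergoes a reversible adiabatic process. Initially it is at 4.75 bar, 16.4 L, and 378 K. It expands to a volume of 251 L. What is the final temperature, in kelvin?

T₂ ≈ 167 K

For a reversible adiabat TV^(γ−1) is constant, so T₂ = T₁ (V₁/V₂)^(γ−1).
T₂ = 378 × (16.4/251)^(0.3) = 166.7 K.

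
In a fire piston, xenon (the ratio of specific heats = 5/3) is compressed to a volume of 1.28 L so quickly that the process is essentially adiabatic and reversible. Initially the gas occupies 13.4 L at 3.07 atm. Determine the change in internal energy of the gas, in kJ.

ΔU ≈ 23.7 kJ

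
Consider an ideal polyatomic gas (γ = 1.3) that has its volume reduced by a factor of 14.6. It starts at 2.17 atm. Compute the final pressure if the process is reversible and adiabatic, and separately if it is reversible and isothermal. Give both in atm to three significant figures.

adiabatic: 70.8 atm; isothermal: 31.7 atm

Isothermal: P₂ = P₁(V₁/V₂) = 2.17×14.6 = 31.68 atm.
Adiabatic: P₂ = P₁(V₁/V₂)^γ = 2.17×14.6^(1.3) = 70.81 atm.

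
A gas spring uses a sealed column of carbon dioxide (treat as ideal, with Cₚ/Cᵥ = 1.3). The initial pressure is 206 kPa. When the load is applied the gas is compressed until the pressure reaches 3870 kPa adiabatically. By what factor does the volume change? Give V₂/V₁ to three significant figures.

From PV^γ = const, V₂/V₁ = (P₁/P₂)^(1/γ).
V₂/V₁ = (206/3870)^(0.769) = 0.1047.

V₂/V₁ ≈ 0.105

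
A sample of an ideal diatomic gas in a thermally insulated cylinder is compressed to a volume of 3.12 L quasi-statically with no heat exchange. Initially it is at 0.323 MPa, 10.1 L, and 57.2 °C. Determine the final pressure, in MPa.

P₂ ≈ 1.67 MPa

Adiabatic: P₁V₁^γ = P₂V₂^γ ⇒ P₂ = P₁ (V₁/V₂)^γ.
γ = 7/5 for a diatomic ideal gas.
P₂ = 0.323 × (10.1/3.12)^(7/5) = 1.673 MPa.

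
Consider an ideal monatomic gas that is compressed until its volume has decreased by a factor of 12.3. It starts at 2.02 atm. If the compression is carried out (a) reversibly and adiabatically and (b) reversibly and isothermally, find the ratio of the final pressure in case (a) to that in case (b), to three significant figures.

P_adiabatic / P_isothermal ≈ 5.33

For a monatomic ideal gas γ = 5/3.
Isothermal: P_b = P₁(V₁/V₂) = 2.02×12.3.
Adiabatic: P_a = P₁(V₁/V₂)^γ = 2.02×12.3^(5/3).
P_a/P_b = (V₁/V₂)^(γ−1) = 12.3^(2/3) = 5.328.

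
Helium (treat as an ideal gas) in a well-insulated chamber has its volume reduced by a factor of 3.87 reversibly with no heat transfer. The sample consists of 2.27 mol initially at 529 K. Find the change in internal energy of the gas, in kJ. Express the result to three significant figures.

For a reversible adiabat TV^(γ−1) is constant, so T₂ = T₁ (V₁/V₂)^(γ−1).
γ = 5/3 for a monatomic ideal gas, so γ−1 = 2/3.
T₂ = 529 × 3.87^(2/3) = 1304 K.
Q = 0, so ΔU = W_on_gas = nCᵥΔT with Cᵥ = R/(γ−1) = 12.47 J/(mol·K).
ΔU = 2.27 × 12.47 × (1304 − 529) = 21940 J.

ΔU ≈ 21.9 kJ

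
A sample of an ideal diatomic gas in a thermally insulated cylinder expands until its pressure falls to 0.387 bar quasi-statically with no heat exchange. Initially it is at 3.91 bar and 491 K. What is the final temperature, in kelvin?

T₂ ≈ 254 K

Along an adiabat T P^((1−γ)/γ) is constant, so T₂ = T₁ (P₂/P₁)^((γ−1)/γ).
For a diatomic ideal gas γ = 7/5, so (γ−1)/γ = 2/7.
T₂ = 491 × (0.387/3.91)^(2/7) = 253.6 K.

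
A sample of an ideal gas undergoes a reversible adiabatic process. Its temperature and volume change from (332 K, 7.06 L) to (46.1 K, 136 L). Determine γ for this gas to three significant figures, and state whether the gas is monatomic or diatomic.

γ ≈ 1.67; monatomic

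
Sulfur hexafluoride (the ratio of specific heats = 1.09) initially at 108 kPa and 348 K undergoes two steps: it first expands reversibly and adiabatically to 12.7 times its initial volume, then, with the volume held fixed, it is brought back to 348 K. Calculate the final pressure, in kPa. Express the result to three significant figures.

Adiabatic step (PV^γ = const): P₂ = 108×(1/12.7)^(1.09) = 6.765 kPa; T₂ = 348×(1/12.7)^(0.09) = 276.8 K.
Isochoric: P₃ = P₂(T₃/T₂) = 6.765 × (348/276.8) = 8.504 kPa.

P₃ ≈ 8.50 kPa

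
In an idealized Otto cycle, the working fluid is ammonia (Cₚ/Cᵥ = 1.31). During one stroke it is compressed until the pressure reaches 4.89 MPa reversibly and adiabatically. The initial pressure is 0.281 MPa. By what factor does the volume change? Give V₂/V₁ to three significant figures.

From PV^γ = const, V₂/V₁ = (P₁/P₂)^(1/γ).
V₂/V₁ = (0.281/4.89)^(0.763) = 0.113.

V₂/V₁ ≈ 0.113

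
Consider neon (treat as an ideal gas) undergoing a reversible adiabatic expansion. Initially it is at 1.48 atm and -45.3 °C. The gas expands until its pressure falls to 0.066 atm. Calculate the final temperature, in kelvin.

Along an adiabat T P^((1−γ)/γ) is constant, so T₂ = T₁ (P₂/P₁)^((γ−1)/γ).
For a monatomic ideal gas γ = 5/3, so (γ−1)/γ = 2/5.
T₁ = -45.3 °C = 227.8 K.
T₂ = 227.8 × (0.066/1.48)^(2/5) = 65.67 K.

T₂ ≈ 65.7 K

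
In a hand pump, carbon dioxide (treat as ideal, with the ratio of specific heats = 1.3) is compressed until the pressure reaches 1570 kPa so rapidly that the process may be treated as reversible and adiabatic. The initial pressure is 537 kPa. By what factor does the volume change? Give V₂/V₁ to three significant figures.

From PV^γ = const, V₂/V₁ = (P₁/P₂)^(1/γ).
V₂/V₁ = (537/1570)^(0.769) = 0.4381.

V₂/V₁ ≈ 0.438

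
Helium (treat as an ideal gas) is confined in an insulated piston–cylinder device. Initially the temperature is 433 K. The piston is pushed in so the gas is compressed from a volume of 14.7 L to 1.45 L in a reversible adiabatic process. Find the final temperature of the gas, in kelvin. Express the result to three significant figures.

For a reversible adiabat TV^(γ−1) is constant, so T₂ = T₁ (V₁/V₂)^(γ−1).
For a monatomic ideal gas γ = 5/3, so γ−1 = 2/3.
T₂ = 433 × (14.7/1.45)^(2/3) = 2028 K.

T₂ ≈ 2030 K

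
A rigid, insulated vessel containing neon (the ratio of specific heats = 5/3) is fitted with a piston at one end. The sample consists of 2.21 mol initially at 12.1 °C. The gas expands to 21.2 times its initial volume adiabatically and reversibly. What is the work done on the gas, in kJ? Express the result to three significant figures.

W ≈ -6.84 kJ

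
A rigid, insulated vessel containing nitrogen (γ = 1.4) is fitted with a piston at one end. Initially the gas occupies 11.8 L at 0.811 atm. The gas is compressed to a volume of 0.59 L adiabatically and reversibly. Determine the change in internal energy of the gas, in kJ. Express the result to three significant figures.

ΔU ≈ 5.61 kJ

P₂ = P₁(V₁/V₂)^γ = 0.811×(11.8/0.59)^(1.4) = 53.76 atm.
For a reversible adiabat, W_by_gas = (P₁V₁ − P₂V₂)/(γ−1).
W_by = (82170×0.0118 − 5.447×10^6×0.00059) / (0.4) = -5611 J.
Q = 0 ⇒ ΔU = −W_by = 5611 J.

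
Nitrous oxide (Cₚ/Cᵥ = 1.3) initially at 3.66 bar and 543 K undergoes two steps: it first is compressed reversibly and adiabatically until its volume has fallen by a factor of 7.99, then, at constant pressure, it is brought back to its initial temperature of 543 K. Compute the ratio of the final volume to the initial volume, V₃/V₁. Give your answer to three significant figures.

V₃/V₁ ≈ 0.0671

Adiabatic step: V₂/V₁ = 0.1252; T₂ = T₁·7.99^(0.3) = 1013 K.
Isobaric step: V₃/V₂ = T₃/T₂ = 543/1013.
V₃/V₁ = (V₂/V₁)(V₃/V₂) = 0.1252 × (543/1013) = 0.06709.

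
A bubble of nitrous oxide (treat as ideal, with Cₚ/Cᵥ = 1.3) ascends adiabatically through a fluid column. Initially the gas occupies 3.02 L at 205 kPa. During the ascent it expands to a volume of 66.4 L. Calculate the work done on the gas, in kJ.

W ≈ -1.25 kJ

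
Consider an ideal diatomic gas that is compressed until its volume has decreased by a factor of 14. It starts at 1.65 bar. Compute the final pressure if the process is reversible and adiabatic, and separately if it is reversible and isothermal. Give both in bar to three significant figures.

adiabatic: 66.4 bar; isothermal: 23.1 bar

For a diatomic ideal gas γ = 7/5.
Isothermal: P₂ = P₁(V₁/V₂) = 1.65×14 = 23.1 bar.
Adiabatic: P₂ = P₁(V₁/V₂)^γ = 1.65×14^(7/5) = 66.38 bar.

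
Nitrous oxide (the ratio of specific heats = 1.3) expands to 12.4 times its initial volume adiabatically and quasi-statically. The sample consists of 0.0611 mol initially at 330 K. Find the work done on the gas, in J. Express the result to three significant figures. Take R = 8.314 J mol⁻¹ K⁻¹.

W ≈ -296 J

For a reversible adiabat TV^(γ−1) is constant, so T₂ = T₁ (V₁/V₂)^(γ−1).
T₂ = 330 × (1/12.4)^(0.3) = 155.1 K.
Q = 0, so ΔU = W_on_gas = nCᵥΔT with Cᵥ = R/(γ−1) = 27.71 J/(mol·K).
ΔU = 0.0611 × 27.71 × (155.1 − 330) = -296.2 J.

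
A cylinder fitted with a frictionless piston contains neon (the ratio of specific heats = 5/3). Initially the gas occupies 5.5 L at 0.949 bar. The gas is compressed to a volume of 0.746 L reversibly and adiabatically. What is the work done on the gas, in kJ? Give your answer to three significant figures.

P₂ = P₁(V₁/V₂)^γ = 0.949×(5.5/0.746)^(5/3) = 26.5 bar.
For a reversible adiabat, W_by_gas = (P₁V₁ − P₂V₂)/(γ−1).
W_by = (94900×0.0055 − 2.65×10^6×0.000746) / (2/3) = -2183 J.
W_on_gas = −W_by = 2183 J.

W ≈ 2.18 kJ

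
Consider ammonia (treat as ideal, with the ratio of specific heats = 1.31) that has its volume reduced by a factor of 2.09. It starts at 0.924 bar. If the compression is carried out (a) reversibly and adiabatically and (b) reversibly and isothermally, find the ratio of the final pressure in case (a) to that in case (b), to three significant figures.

Isothermal: P_b = P₁(V₁/V₂) = 0.924×2.09.
Adiabatic: P_a = P₁(V₁/V₂)^γ = 0.924×2.09^(1.31).
P_a/P_b = (V₁/V₂)^(γ−1) = 2.09^(0.31) = 1.257.

P_adiabatic / P_isothermal ≈ 1.26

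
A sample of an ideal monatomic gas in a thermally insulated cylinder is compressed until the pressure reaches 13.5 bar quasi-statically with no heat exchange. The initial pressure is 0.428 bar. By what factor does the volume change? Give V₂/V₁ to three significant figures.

From PV^γ = const, V₂/V₁ = (P₁/P₂)^(1/γ).
For a monatomic ideal gas γ = 5/3.
V₂/V₁ = (0.428/13.5)^(3/5) = 0.1261.

V₂/V₁ ≈ 0.126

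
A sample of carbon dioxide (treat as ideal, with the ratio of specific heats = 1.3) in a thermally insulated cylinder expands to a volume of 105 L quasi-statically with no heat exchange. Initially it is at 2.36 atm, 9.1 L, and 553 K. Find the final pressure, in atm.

P₂ ≈ 0.0982 atm

Since PV^γ is constant along a reversible adiabat, P₂ = P₁ (V₁/V₂)^γ.
P₂ = 2.36 × (9.1/105)^(1.3) = 0.0982 atm.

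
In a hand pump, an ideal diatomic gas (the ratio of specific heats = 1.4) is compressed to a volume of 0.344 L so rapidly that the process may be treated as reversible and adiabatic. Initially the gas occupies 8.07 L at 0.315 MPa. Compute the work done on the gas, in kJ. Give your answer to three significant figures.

W ≈ 16.1 kJ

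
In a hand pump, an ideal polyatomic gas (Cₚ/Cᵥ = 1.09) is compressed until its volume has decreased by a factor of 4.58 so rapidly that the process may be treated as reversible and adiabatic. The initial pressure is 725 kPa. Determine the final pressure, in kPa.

P₂ ≈ 3810 kPa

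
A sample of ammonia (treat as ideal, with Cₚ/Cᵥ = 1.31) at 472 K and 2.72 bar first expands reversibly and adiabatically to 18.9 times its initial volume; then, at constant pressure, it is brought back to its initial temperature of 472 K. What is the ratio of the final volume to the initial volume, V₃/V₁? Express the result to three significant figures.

V₃/V₁ ≈ 47.0

Adiabatic step: V₂/V₁ = 18.9; T₂ = T₁·(1/18.9)^(0.31) = 189.8 K.
Isobaric step: V₃/V₂ = T₃/T₂ = 472/189.8.
V₃/V₁ = (V₂/V₁)(V₃/V₂) = 18.9 × (472/189.8) = 47.01.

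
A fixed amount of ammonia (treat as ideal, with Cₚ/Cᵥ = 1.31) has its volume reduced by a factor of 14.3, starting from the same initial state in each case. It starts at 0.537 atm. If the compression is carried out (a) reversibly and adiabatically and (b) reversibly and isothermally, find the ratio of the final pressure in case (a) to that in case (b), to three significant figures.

P_adiabatic / P_isothermal ≈ 2.28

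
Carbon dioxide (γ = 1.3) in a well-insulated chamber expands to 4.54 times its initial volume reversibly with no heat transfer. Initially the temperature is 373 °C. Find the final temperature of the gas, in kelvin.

Adiabatic: T₁V₁^(γ−1) = T₂V₂^(γ−1) ⇒ T₂ = T₁ (V₁/V₂)^(γ−1).
T₁ = 373 °C = 646.1 K.
T₂ = 646.1 × (1/4.54)^(0.3) = 410.4 K.

T₂ ≈ 410 K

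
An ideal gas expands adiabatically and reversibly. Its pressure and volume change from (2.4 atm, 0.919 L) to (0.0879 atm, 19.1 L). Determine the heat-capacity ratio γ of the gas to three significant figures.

γ ≈ 1.09

PV^γ = const ⇒ γ = ln(P₂/P₁) / ln(V₁/V₂).
γ = ln(0.0879/2.4) / ln(0.919/19.1) = 1.09.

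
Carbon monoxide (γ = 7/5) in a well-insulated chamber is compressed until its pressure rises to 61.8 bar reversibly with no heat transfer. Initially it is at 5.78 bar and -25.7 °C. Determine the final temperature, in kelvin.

T₂ ≈ 487 K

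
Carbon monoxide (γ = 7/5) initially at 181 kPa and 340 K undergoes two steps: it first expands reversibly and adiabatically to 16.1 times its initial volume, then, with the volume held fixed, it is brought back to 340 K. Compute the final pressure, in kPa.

Adiabatic step (PV^γ = const): P₂ = 181×(1/16.1)^(7/5) = 3.699 kPa; T₂ = 340×(1/16.1)^(2/5) = 111.9 K.
Isochoric: P₃ = P₂(T₃/T₂) = 3.699 × (340/111.9) = 11.24 kPa.

P₃ ≈ 11.2 kPa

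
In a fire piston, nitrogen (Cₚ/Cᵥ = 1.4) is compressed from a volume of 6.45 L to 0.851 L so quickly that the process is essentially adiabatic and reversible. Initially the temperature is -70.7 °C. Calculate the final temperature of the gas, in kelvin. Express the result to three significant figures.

T₂ ≈ 455 K

Adiabatic: T₁V₁^(γ−1) = T₂V₂^(γ−1) ⇒ T₂ = T₁ (V₁/V₂)^(γ−1).
T₁ = -70.7 °C = 202.4 K.
T₂ = 202.4 × (6.45/0.851)^(0.4) = 455.2 K.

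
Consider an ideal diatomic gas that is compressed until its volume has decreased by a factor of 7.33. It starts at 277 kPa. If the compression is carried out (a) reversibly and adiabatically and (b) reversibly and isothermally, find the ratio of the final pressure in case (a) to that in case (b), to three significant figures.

P_adiabatic / P_isothermal ≈ 2.22

For a diatomic ideal gas γ = 7/5.
Isothermal: P_b = P₁(V₁/V₂) = 277×7.33.
Adiabatic: P_a = P₁(V₁/V₂)^γ = 277×7.33^(7/5).
P_a/P_b = (V₁/V₂)^(γ−1) = 7.33^(2/5) = 2.218.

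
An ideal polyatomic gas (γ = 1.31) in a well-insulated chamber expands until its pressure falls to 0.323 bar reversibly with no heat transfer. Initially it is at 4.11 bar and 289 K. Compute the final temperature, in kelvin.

T₂ ≈ 158 K

Along an adiabat T P^((1−γ)/γ) is constant, so T₂ = T₁ (P₂/P₁)^((γ−1)/γ).
T₂ = 289 × (0.323/4.11)^(0.237) = 158.3 K.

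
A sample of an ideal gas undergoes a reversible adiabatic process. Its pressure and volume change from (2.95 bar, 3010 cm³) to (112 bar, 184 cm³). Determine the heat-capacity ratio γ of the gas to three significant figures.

γ ≈ 1.30

PV^γ = const ⇒ γ = ln(P₂/P₁) / ln(V₁/V₂).
γ = ln(112/2.95) / ln(3010/184) = 1.301.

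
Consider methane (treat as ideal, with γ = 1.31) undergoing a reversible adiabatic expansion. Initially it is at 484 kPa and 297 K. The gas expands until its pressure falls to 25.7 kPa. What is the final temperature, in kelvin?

Adiabatic: T₂/T₁ = (P₂/P₁)^((γ−1)/γ).
T₂ = 297 × (25.7/484)^(0.237) = 148.3 K.

T₂ ≈ 148 K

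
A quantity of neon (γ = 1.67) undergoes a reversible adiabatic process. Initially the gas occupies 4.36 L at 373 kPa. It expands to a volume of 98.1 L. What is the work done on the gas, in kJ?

W ≈ -2.13 kJ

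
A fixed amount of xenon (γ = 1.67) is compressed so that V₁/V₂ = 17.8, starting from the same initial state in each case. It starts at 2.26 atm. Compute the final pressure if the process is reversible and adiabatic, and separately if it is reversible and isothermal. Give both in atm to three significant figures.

adiabatic: 277 atm; isothermal: 40.2 atm

Isothermal: P₂ = P₁(V₁/V₂) = 2.26×17.8 = 40.23 atm.
Adiabatic: P₂ = P₁(V₁/V₂)^γ = 2.26×17.8^(1.67) = 276.9 atm.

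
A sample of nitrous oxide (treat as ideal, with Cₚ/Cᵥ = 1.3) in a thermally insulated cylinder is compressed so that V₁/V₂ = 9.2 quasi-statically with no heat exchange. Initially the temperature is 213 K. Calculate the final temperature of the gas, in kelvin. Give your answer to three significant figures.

T₂ ≈ 414 K

Adiabatic: T₁V₁^(γ−1) = T₂V₂^(γ−1) ⇒ T₂ = T₁ (V₁/V₂)^(γ−1).
T₂ = 213 × 9.2^(0.3) = 414.5 K.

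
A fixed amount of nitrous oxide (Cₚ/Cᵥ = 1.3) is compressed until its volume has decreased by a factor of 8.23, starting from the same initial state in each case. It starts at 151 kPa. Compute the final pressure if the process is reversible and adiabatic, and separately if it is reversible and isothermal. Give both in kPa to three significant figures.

adiabatic: 2340 kPa; isothermal: 1240 kPa

Isothermal: P₂ = P₁(V₁/V₂) = 151×8.23 = 1243 kPa.
Adiabatic: P₂ = P₁(V₁/V₂)^γ = 151×8.23^(1.3) = 2339 kPa.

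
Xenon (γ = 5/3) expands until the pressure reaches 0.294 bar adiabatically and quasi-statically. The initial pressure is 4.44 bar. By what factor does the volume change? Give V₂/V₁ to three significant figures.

V₂/V₁ ≈ 5.10

From PV^γ = const, V₂/V₁ = (P₁/P₂)^(1/γ).
V₂/V₁ = (4.44/0.294)^(3/5) = 5.098.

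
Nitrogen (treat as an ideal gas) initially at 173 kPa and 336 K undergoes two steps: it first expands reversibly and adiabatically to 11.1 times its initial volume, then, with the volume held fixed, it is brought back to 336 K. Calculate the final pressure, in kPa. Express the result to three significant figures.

For a diatomic ideal gas γ = 7/5.
Adiabatic step (PV^γ = const): P₂ = 173×(1/11.1)^(7/5) = 5.951 kPa; T₂ = 336×(1/11.1)^(2/5) = 128.3 K.
Isochoric: P₃ = P₂(T₃/T₂) = 5.951 × (336/128.3) = 15.59 kPa.

P₃ ≈ 15.6 kPa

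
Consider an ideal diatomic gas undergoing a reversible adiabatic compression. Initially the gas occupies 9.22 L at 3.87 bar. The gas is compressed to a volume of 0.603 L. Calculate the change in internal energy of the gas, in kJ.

ΔU ≈ 17.6 kJ

γ = 7/5 for a diatomic ideal gas.
P₂ = P₁(V₁/V₂)^γ = 3.87×(9.22/0.603)^(7/5) = 176.2 bar.
For a reversible adiabat, W_by_gas = (P₁V₁ − P₂V₂)/(γ−1).
W_by = (387000×0.00922 − 1.762×10^7×0.000603) / (2/5) = -17630 J.
Q = 0 ⇒ ΔU = −W_by = 17630 J.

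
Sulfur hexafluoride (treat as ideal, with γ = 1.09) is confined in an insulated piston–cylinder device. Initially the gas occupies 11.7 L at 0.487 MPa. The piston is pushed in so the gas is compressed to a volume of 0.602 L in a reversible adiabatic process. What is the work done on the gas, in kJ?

P₂ = P₁(V₁/V₂)^γ = 0.487×(11.7/0.602)^(1.09) = 12.36 MPa.
For a reversible adiabat, W_by_gas = (P₁V₁ − P₂V₂)/(γ−1).
W_by = (487000×0.0117 − 1.236×10^7×0.000602) / (0.09) = -19380 J.
W_on_gas = −W_by = 19380 J.

W ≈ 19.4 kJ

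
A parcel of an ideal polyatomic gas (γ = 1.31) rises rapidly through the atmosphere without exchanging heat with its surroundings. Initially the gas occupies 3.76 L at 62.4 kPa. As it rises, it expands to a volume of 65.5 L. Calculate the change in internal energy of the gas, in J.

P₂ = P₁(V₁/V₂)^γ = 62.4×(3.76/65.5)^(1.31) = 1.477 kPa.
For a reversible adiabat, W_by_gas = (P₁V₁ − P₂V₂)/(γ−1).
W_by = (62400×0.00376 − 1477×0.0655) / (0.31) = 444.8 J.
Q = 0 ⇒ ΔU = −W_by = -444.8 J.

ΔU ≈ -445 J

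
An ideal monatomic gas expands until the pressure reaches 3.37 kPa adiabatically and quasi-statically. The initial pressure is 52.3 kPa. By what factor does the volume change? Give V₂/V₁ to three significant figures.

V₂/V₁ ≈ 5.18

From PV^γ = const, V₂/V₁ = (P₁/P₂)^(1/γ).
For a monatomic ideal gas γ = 5/3.
V₂/V₁ = (52.3/3.37)^(3/5) = 5.182.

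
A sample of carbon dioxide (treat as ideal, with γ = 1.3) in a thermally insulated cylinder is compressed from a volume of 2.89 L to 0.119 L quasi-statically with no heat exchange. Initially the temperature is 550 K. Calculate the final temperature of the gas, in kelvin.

T₂ ≈ 1430 K

Adiabatic: T₁V₁^(γ−1) = T₂V₂^(γ−1) ⇒ T₂ = T₁ (V₁/V₂)^(γ−1).
T₂ = 550 × (2.89/0.119)^(0.3) = 1432 K.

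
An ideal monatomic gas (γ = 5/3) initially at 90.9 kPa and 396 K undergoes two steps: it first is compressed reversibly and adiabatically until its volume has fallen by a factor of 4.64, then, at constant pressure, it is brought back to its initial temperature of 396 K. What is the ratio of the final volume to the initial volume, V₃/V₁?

Adiabatic step: V₂/V₁ = 0.2155; T₂ = T₁·4.64^(2/3) = 1102 K.
Isobaric step: V₃/V₂ = T₃/T₂ = 396/1102.
V₃/V₁ = (V₂/V₁)(V₃/V₂) = 0.2155 × (396/1102) = 0.07747.

V₃/V₁ ≈ 0.0775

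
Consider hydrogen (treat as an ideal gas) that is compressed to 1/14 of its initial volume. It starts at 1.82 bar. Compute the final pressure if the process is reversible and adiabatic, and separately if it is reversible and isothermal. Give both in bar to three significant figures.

adiabatic: 73.2 bar; isothermal: 25.5 bar

For a diatomic ideal gas γ = 7/5.
Isothermal: P₂ = P₁(V₁/V₂) = 1.82×14 = 25.48 bar.
Adiabatic: P₂ = P₁(V₁/V₂)^γ = 1.82×14^(7/5) = 73.22 bar.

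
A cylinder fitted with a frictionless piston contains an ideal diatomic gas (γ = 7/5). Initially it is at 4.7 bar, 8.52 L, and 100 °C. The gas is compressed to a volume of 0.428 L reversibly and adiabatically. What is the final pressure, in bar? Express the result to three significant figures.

P₂ ≈ 310 bar

Adiabatic: P₁V₁^γ = P₂V₂^γ ⇒ P₂ = P₁ (V₁/V₂)^γ.
P₂ = 4.7 × (8.52/0.428)^(7/5) = 309.5 bar.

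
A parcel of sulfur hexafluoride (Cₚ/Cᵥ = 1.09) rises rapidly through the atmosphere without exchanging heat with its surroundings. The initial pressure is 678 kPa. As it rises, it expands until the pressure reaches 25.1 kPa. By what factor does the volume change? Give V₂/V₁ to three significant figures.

From PV^γ = const, V₂/V₁ = (P₁/P₂)^(1/γ).
V₂/V₁ = (678/25.1)^(0.917) = 20.58.

V₂/V₁ ≈ 20.6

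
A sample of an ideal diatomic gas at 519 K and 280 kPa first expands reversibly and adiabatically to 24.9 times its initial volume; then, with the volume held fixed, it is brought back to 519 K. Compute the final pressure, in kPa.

For a diatomic ideal gas γ = 7/5.
Adiabatic step (PV^γ = const): P₂ = 280×(1/24.9)^(7/5) = 3.108 kPa; T₂ = 519×(1/24.9)^(2/5) = 143.4 K.
Isochoric: P₃ = P₂(T₃/T₂) = 3.108 × (519/143.4) = 11.24 kPa.

P₃ ≈ 11.2 kPa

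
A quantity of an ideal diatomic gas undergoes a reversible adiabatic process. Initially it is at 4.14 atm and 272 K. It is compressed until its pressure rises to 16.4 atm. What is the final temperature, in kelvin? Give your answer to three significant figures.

T₂ ≈ 403 K

Adiabatic: T₂/T₁ = (P₂/P₁)^((γ−1)/γ).
For a diatomic ideal gas γ = 7/5, so (γ−1)/γ = 2/7.
T₂ = 272 × (16.4/4.14)^(2/7) = 403.1 K.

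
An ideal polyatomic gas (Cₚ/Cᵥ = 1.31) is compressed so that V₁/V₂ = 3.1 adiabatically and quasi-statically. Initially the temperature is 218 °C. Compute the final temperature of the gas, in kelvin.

T₂ ≈ 697 K

For a reversible adiabat TV^(γ−1) is constant, so T₂ = T₁ (V₁/V₂)^(γ−1).
T₁ = 218 °C = 491.1 K.
T₂ = 491.1 × 3.1^(0.31) = 697.5 K.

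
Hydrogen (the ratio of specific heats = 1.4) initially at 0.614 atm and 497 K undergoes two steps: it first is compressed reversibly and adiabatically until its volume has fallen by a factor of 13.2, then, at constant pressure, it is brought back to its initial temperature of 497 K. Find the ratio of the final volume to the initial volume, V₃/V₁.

V₃/V₁ ≈ 0.0270

Adiabatic step: V₂/V₁ = 0.07576; T₂ = T₁·13.2^(0.4) = 1395 K.
Isobaric step: V₃/V₂ = T₃/T₂ = 497/1395.
V₃/V₁ = (V₂/V₁)(V₃/V₂) = 0.07576 × (497/1395) = 0.02699.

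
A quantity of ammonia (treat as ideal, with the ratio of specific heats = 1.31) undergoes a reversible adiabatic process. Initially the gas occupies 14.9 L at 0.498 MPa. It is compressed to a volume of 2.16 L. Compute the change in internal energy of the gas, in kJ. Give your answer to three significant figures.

ΔU ≈ 19.6 kJ

P₂ = P₁(V₁/V₂)^γ = 0.498×(14.9/2.16)^(1.31) = 6.251 MPa.
For a reversible adiabat, W_by_gas = (P₁V₁ − P₂V₂)/(γ−1).
W_by = (498000×0.0149 − 6.251×10^6×0.00216) / (0.31) = -19620 J.
Q = 0 ⇒ ΔU = −W_by = 19620 J.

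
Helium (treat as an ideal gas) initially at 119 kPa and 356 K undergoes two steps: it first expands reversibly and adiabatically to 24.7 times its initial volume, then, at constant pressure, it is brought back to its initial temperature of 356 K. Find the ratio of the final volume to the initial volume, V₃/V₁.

V₃/V₁ ≈ 209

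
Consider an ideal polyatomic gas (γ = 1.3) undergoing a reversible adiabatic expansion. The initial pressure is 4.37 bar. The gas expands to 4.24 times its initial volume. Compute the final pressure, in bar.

P₂ ≈ 0.668 bar

Adiabatic: P₁V₁^γ = P₂V₂^γ ⇒ P₂ = P₁ (V₁/V₂)^γ.
P₂ = 4.37 × (1/4.24)^(1.3) = 0.6682 bar.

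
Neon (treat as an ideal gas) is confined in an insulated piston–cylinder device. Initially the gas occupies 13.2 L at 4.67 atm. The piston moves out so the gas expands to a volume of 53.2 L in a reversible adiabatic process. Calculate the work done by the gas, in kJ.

W ≈ 5.67 kJ

γ = 5/3 for a monatomic ideal gas.
P₂ = P₁(V₁/V₂)^γ = 4.67×(13.2/53.2)^(5/3) = 0.4575 atm.
For a reversible adiabat, W_by_gas = (P₁V₁ − P₂V₂)/(γ−1).
W_by = (473200×0.0132 − 46360×0.0532) / (2/3) = 5670 J.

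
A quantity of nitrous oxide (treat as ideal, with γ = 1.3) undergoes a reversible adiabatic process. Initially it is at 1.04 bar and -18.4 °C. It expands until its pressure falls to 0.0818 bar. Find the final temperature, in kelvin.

Along an adiabat T P^((1−γ)/γ) is constant, so T₂ = T₁ (P₂/P₁)^((γ−1)/γ).
T₁ = -18.4 °C = 254.7 K.
T₂ = 254.7 × (0.0818/1.04)^(0.231) = 141.7 K.

T₂ ≈ 142 K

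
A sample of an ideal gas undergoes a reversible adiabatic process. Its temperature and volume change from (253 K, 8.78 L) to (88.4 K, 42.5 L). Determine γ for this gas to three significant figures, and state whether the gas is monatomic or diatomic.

TV^(γ−1) = const ⇒ γ − 1 = ln(T₂/T₁) / ln(V₁/V₂).
γ = 1 + ln(88.4/253) / ln(8.78/42.5) = 1.667.
γ ≈ 1.67 is close to 5/3, so the gas is monatomic.

γ ≈ 1.67; monatomic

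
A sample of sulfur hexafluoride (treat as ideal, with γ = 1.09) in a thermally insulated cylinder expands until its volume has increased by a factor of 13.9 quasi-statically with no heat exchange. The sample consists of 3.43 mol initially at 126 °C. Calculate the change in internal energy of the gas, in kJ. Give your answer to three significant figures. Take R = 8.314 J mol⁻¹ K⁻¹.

Adiabatic: T₁V₁^(γ−1) = T₂V₂^(γ−1) ⇒ T₂ = T₁ (V₁/V₂)^(γ−1).
T₁ = 126 °C = 399.1 K.
T₂ = 399.1 × (1/13.9)^(0.09) = 315 K.
Q = 0, so ΔU = W_on_gas = nCᵥΔT with Cᵥ = R/(γ−1) = 92.38 J/(mol·K).
ΔU = 3.43 × 92.38 × (315 − 399.1) = -26670 J.

ΔU ≈ -26.7 kJ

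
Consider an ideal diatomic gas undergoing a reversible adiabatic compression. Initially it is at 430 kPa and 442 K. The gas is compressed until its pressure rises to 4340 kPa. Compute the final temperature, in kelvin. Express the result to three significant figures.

T₂ ≈ 856 K

Along an adiabat T P^((1−γ)/γ) is constant, so T₂ = T₁ (P₂/P₁)^((γ−1)/γ).
For a diatomic ideal gas γ = 7/5, so (γ−1)/γ = 2/7.
T₂ = 442 × (4340/430)^(2/7) = 855.6 K.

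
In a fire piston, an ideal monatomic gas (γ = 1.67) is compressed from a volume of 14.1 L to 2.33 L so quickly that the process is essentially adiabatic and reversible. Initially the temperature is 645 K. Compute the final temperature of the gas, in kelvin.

Adiabatic: T₁V₁^(γ−1) = T₂V₂^(γ−1) ⇒ T₂ = T₁ (V₁/V₂)^(γ−1).
T₂ = 645 × (14.1/2.33)^(0.67) = 2155 K.

T₂ ≈ 2150 K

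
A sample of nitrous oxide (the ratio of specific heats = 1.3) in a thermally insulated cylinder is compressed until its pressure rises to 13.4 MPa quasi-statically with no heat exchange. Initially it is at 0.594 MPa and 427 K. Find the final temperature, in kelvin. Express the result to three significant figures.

Along an adiabat T P^((1−γ)/γ) is constant, so T₂ = T₁ (P₂/P₁)^((γ−1)/γ).
T₂ = 427 × (13.4/0.594)^(0.231) = 876.5 K.

T₂ ≈ 876 K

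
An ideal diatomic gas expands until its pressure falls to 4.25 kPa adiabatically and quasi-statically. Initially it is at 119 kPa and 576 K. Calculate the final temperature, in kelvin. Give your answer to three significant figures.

T₂ ≈ 222 K

Adiabatic: T₂/T₁ = (P₂/P₁)^((γ−1)/γ).
For a diatomic ideal gas γ = 7/5, so (γ−1)/γ = 2/7.
T₂ = 576 × (4.25/119)^(2/7) = 222.3 K.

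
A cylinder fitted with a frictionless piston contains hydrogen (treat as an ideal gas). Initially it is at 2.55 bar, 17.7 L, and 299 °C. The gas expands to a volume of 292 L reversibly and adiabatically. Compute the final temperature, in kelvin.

T₂ ≈ 186 K

Adiabatic: T₁V₁^(γ−1) = T₂V₂^(γ−1) ⇒ T₂ = T₁ (V₁/V₂)^(γ−1).
γ = 7/5 for a diatomic ideal gas.
T₁ = 299 °C = 572.1 K.
T₂ = 572.1 × (17.7/292)^(2/5) = 186.4 K.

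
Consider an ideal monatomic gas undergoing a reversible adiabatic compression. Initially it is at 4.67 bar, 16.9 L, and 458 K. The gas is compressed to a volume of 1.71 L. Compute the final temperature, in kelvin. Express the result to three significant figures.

T₂ ≈ 2110 K

Adiabatic: T₁V₁^(γ−1) = T₂V₂^(γ−1) ⇒ T₂ = T₁ (V₁/V₂)^(γ−1).
γ = 5/3 for a monatomic ideal gas.
T₂ = 458 × (16.9/1.71)^(2/3) = 2109 K.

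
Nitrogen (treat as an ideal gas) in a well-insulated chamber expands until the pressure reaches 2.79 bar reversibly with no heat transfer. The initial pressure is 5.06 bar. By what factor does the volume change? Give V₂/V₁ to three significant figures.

From PV^γ = const, V₂/V₁ = (P₁/P₂)^(1/γ).
For a diatomic ideal gas γ = 7/5.
V₂/V₁ = (5.06/2.79)^(5/7) = 1.53.

V₂/V₁ ≈ 1.53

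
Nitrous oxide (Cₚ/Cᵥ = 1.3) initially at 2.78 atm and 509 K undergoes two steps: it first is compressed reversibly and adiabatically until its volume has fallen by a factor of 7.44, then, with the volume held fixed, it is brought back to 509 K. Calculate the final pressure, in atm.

Adiabatic step (PV^γ = const): P₂ = 2.78×7.44^(1.3) = 37.77 atm; T₂ = 509×7.44^(0.3) = 929.4 K.
Isochoric: P₃ = P₂(T₃/T₂) = 37.77 × (509/929.4) = 20.68 atm.

P₃ ≈ 20.7 atm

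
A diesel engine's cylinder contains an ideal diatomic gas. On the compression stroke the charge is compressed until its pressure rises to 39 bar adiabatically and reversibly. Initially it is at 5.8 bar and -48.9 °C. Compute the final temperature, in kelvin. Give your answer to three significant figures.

T₂ ≈ 387 K

Along an adiabat T P^((1−γ)/γ) is constant, so T₂ = T₁ (P₂/P₁)^((γ−1)/γ).
For a diatomic ideal gas γ = 7/5, so (γ−1)/γ = 2/7.
T₁ = -48.9 °C = 224.2 K.
T₂ = 224.2 × (39/5.8)^(2/7) = 386.5 K.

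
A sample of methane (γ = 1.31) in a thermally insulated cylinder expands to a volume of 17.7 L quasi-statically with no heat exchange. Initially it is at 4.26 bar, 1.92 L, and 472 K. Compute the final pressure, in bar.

P₂ ≈ 0.232 bar

Since PV^γ is constant along a reversible adiabat, P₂ = P₁ (V₁/V₂)^γ.
P₂ = 4.26 × (1.92/17.7)^(1.31) = 0.2321 bar.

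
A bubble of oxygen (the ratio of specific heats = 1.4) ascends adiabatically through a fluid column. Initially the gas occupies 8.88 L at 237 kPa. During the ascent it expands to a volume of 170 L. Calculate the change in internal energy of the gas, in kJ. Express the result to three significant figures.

P₂ = P₁(V₁/V₂)^γ = 237×(8.88/170)^(1.4) = 3.801 kPa.
For a reversible adiabat, W_by_gas = (P₁V₁ − P₂V₂)/(γ−1).
W_by = (237000×0.00888 − 3801×0.17) / (0.4) = 3646 J.
Q = 0 ⇒ ΔU = −W_by = -3646 J.

ΔU ≈ -3.65 kJ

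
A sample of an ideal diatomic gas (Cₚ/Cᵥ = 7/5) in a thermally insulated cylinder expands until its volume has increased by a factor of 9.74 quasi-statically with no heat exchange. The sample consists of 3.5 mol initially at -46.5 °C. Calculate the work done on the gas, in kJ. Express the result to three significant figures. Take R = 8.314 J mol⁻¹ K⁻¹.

For a reversible adiabat TV^(γ−1) is constant, so T₂ = T₁ (V₁/V₂)^(γ−1).
T₁ = -46.5 °C = 226.6 K.
T₂ = 226.6 × (1/9.74)^(2/5) = 91.19 K.
Q = 0, so ΔU = W_on_gas = nCᵥΔT with Cᵥ = R/(γ−1) = 20.79 J/(mol·K).
ΔU = 3.5 × 20.79 × (91.19 − 226.6) = -9855 J.

W ≈ -9.85 kJ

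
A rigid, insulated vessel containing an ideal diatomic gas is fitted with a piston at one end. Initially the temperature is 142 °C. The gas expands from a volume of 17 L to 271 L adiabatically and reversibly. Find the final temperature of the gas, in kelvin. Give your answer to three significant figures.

T₂ ≈ 137 K

For a reversible adiabat TV^(γ−1) is constant, so T₂ = T₁ (V₁/V₂)^(γ−1).
For a diatomic ideal gas γ = 7/5, so γ−1 = 2/5.
T₁ = 142 °C = 415.1 K.
T₂ = 415.1 × (17/271)^(2/5) = 137.2 K.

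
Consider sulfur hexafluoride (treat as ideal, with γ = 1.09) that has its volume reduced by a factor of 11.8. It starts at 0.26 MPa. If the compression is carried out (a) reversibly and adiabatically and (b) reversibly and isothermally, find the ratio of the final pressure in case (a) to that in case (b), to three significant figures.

Isothermal: P_b = P₁(V₁/V₂) = 0.26×11.8.
Adiabatic: P_a = P₁(V₁/V₂)^γ = 0.26×11.8^(1.09).
P_a/P_b = (V₁/V₂)^(γ−1) = 11.8^(0.09) = 1.249.

P_adiabatic / P_isothermal ≈ 1.25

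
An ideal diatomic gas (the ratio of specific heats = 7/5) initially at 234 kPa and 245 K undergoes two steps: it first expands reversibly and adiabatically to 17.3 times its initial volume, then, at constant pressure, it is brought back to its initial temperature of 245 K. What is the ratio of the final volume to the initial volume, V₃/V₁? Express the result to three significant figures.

V₃/V₁ ≈ 54.1

Adiabatic step: V₂/V₁ = 17.3; T₂ = T₁·(1/17.3)^(2/5) = 78.33 K.
Isobaric step: V₃/V₂ = T₃/T₂ = 245/78.33.
V₃/V₁ = (V₂/V₁)(V₃/V₂) = 17.3 × (245/78.33) = 54.11.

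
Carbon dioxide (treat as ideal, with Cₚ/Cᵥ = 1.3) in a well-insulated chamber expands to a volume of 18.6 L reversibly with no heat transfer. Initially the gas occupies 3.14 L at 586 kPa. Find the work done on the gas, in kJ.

W ≈ -2.54 kJ

P₂ = P₁(V₁/V₂)^γ = 586×(3.14/18.6)^(1.3) = 58.01 kPa.
For a reversible adiabat, W_by_gas = (P₁V₁ − P₂V₂)/(γ−1).
W_by = (586000×0.00314 − 58010×0.0186) / (0.3) = 2537 J.
W_on_gas = −W_by = -2537 J.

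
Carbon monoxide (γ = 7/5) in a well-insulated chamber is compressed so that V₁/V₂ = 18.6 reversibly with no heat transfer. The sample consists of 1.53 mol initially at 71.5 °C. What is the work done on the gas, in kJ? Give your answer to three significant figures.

For a reversible adiabat TV^(γ−1) is constant, so T₂ = T₁ (V₁/V₂)^(γ−1).
T₁ = 71.5 °C = 344.6 K.
T₂ = 344.6 × 18.6^(2/5) = 1110 K.
Q = 0, so ΔU = W_on_gas = nCᵥΔT with Cᵥ = R/(γ−1) = 20.79 J/(mol·K).
ΔU = 1.53 × 20.79 × (1110 − 344.6) = 24330 J.

W ≈ 24.3 kJ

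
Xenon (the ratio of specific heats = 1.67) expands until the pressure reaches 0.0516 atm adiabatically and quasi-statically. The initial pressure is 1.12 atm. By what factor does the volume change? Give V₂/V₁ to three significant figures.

V₂/V₁ ≈ 6.31

From PV^γ = const, V₂/V₁ = (P₁/P₂)^(1/γ).
V₂/V₁ = (1.12/0.0516)^(0.599) = 6.315.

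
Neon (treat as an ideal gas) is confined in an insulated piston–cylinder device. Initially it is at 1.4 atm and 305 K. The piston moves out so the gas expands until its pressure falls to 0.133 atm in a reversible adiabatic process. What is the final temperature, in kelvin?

Along an adiabat T P^((1−γ)/γ) is constant, so T₂ = T₁ (P₂/P₁)^((γ−1)/γ).
For a monatomic ideal gas γ = 5/3, so (γ−1)/γ = 2/5.
T₂ = 305 × (0.133/1.4)^(2/5) = 119 K.

T₂ ≈ 119 K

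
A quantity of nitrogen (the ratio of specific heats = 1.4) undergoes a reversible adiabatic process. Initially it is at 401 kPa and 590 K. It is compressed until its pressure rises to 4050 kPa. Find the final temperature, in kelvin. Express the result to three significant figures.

T₂ ≈ 1140 K

Adiabatic: T₂/T₁ = (P₂/P₁)^((γ−1)/γ).
T₂ = 590 × (4050/401)^(0.286) = 1142 K.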